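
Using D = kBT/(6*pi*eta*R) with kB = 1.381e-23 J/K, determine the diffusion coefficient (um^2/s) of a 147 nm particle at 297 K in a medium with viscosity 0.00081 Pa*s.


Radius R = 147/2 = 73.5 nm = 7.35e-08 m
D = kB*T / (6*pi*eta*R)
D = 1.381e-23 * 297 / (6 * pi * 0.00081 * 7.35e-08)
D = 3.65491e-12 m^2/s = 3.655 um^2/s

3.655


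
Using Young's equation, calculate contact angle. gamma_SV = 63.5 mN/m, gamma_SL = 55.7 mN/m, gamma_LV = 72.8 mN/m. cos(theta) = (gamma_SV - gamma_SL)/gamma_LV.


cos(theta) = (gamma_SV - gamma_SL) / gamma_LV
cos(theta) = (63.5 - 55.7) / 72.8
cos(theta) = 0.107143
theta = arccos(0.107143) = 83.85 degrees

83.85


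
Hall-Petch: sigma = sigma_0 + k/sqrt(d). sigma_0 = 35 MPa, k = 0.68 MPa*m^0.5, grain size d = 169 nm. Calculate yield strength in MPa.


d = 169 nm = 1.69e-07 m
sqrt(d) = 0.0004110961
Hall-Petch contribution = k / sqrt(d) = 0.68 / 0.0004110961 = 1654.1 MPa
sigma = sigma_0 + k/sqrt(d) = 35 + 1654.1 = 1689.1 MPa

1689.1


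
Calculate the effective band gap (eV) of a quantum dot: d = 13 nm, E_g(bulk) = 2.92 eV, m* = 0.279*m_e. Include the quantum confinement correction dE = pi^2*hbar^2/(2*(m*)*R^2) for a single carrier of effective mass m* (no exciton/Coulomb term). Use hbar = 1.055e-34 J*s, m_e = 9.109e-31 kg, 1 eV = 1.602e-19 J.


Radius R = 13/2 nm = 6.5e-09 m
Confinement energy dE = pi^2 * hbar^2 / (2 * m_eff * m_e * R^2)
dE = pi^2 * (1.055e-34)^2 / (2 * 0.279 * 9.109e-31 * (6.5e-09)^2) J, divided by 1.602e-19 J/eV
dE = 0.0319 eV
Total band gap = E_g(bulk) + dE = 2.92 + 0.0319 = 2.9519 eV

2.9519


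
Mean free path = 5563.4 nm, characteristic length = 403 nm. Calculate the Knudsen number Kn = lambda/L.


Knudsen number Kn = lambda / L
Kn = 5563.4 / 403
Kn = 13.805

13.805


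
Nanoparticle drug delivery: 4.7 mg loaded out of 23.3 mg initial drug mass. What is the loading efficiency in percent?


Drug loading efficiency = (drug loaded / drug initial) * 100
DLE = 4.7 / 23.3 * 100
DLE = 0.2017 * 100
DLE = 20.17%

20.17


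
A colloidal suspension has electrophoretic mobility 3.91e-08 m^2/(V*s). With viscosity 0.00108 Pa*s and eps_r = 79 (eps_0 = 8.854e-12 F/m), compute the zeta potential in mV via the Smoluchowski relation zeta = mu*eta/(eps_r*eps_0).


Smoluchowski equation: zeta = mu * eta / (eps_r * eps_0)
zeta = 3.91e-08 * 0.00108 / (79 * 8.854e-12)
zeta = 0.060372 V = 60.37 mV

60.37


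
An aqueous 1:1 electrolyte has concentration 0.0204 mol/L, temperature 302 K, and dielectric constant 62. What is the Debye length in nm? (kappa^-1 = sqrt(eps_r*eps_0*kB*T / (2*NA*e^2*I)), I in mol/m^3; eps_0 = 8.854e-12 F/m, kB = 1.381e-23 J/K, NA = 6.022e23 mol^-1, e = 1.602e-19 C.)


Ionic strength I = 0.0204 * 1^2 * 1000 = 20.4 mol/m^3
kappa^-1 = sqrt(62 * 8.854e-12 * 1.381e-23 * 302 / (2 * 6.022e23 * (1.602e-19)^2 * 20.4))
kappa^-1 = 1.905 nm

1.905


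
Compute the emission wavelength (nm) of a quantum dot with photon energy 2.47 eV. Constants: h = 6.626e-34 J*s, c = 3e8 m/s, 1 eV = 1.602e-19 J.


Convert energy: E = 2.47 eV = 2.47 * 1.602e-19 = 3.95694e-19 J
lambda = h*c / E = 6.626e-34 * 3e8 / 3.95694e-19
lambda = 5.02358e-07 m = 502.4 nm

502.4


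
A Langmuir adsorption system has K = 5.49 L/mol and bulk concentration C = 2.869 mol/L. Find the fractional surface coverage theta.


Langmuir isotherm: theta = K*C / (1 + K*C)
K*C = 5.49 * 2.869 = 15.75081
theta = 15.75081 / (1 + 15.75081) = 15.75081 / 16.75081
theta = 0.9403

0.9403


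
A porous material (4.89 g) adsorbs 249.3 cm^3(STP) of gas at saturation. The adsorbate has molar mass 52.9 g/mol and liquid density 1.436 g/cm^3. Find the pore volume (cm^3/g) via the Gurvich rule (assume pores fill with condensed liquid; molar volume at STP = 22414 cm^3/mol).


Moles adsorbed n = V_ads / 22414 = 249.3 / 22414 = 1.112251e-02 mol
Liquid volume V_liq = n * M / rho_liq = 1.112251e-02 * 52.9 / 1.436 = 0.40974 cm^3
Specific pore volume V_pore = V_liq / m_sample = 0.40974 / 4.89
V_pore = 0.0838 cm^3/g

0.0838


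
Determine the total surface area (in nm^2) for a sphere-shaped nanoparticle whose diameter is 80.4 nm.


Radius r = 80.4/2 = 40.2 nm
Surface area SA = 4 * pi * r^2
SA = 4 * pi * (40.2)^2
SA = 20307.76 nm^2

20307.76


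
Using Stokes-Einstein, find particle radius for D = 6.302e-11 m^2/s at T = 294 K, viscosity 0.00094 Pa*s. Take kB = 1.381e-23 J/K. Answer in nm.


Stokes-Einstein: R = kB*T / (6*pi*eta*D)
R = 1.381e-23 * 294 / (6 * pi * 0.00094 * 6.302e-11)
R = 3.63608e-09 m = 3.64 nm

3.64


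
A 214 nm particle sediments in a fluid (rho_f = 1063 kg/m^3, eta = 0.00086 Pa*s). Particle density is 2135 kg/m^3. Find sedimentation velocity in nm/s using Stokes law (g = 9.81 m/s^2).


Radius R = 214/2 nm = 1.07e-07 m
Density difference = 2135 - 1063 = 1072 kg/m^3
v = 2 * R^2 * (rho_p - rho_f) * g / (9 * eta)
v = 2 * (1.07e-07)^2 * 1072 * 9.81 / (9 * 0.00086)
v = 3.11115e-08 m/s = 31.1115 nm/s

31.1115


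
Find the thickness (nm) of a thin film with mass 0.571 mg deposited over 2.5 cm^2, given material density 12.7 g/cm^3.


Convert: m = 0.571 mg = 5.7100e-07 kg, A = 2.5 cm^2 = 2.5000e-04 m^2, rho = 12.7 g/cm^3 = 12700 kg/m^3
t = m / (A * rho)
t = 5.7100e-07 / (2.5000e-04 * 12700)
t = 1.7984e-07 m = 179.8 nm

179.8


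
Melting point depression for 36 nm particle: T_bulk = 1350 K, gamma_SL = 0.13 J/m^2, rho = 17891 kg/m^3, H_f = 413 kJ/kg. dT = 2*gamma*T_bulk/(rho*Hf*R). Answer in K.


Radius R = 36/2 = 18 nm = 1.8e-08 m
Convert H_f = 413 kJ/kg = 413000 J/kg
dT = 2 * gamma_SL * T_bulk / (rho * H_f * R)
dT = 2 * 0.13 * 1350 / (17891 * 413000 * 1.8e-08)
dT = 2.6 K

2.6


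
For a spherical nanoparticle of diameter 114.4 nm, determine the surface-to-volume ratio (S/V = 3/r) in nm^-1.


Radius r = 114.4/2 = 57.2 nm
S/V = 3 / r = 3 / 57.2
S/V = 0.0524 nm^-1

0.0524


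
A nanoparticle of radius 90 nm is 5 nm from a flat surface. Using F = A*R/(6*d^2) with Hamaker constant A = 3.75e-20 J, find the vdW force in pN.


Convert to SI: R = 90 nm = 9e-08 m, d = 5 nm = 5e-09 m
F = A * R / (6 * d^2)
F = 3.75e-20 * 9e-08 / (6 * (5e-09)^2)
F = 2.25e-11 N = 22.5 pN

22.5


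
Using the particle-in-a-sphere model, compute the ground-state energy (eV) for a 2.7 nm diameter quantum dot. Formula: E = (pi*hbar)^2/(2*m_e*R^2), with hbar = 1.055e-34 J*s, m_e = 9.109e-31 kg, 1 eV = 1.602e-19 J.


Radius R = 2.7/2 = 1.35 nm = 1.35e-09 m
E = (pi * 1.055e-34)^2 / (2 * 9.109e-31 * (1.35e-09)^2)
E(J) = 3.30854e-20
E = E(J) / 1.602e-19 = 0.2065 eV

0.2065


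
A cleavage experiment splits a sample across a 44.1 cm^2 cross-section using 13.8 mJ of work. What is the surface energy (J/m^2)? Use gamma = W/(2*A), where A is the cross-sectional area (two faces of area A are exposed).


Convert: A = 44.1 cm^2 = 0.00441 m^2, W = 13.8 mJ = 0.0138 J
Cleaving exposes two faces of area A, so total new surface = 2*A and gamma = W / (2*A)
gamma = 0.0138 / (2 * 0.00441)
gamma = 1.565 J/m^2

1.565


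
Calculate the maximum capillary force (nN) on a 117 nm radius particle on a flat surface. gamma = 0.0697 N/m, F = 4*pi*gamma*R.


Convert radius: R = 117 nm = 1.17e-07 m
F = 4 * pi * gamma * R
F = 4 * pi * 0.0697 * 1.17e-07
F = 1.02477e-07 N = 102.4775 nN

102.4775


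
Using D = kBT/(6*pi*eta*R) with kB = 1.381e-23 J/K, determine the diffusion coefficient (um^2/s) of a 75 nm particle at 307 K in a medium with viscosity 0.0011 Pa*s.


Radius R = 75/2 = 37.5 nm = 3.75e-08 m
D = kB*T / (6*pi*eta*R)
D = 1.381e-23 * 307 / (6 * pi * 0.0011 * 3.75e-08)
D = 5.45264e-12 m^2/s = 5.453 um^2/s

5.453


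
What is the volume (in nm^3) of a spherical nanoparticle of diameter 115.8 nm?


Radius r = 115.8/2 = 57.9 nm
Volume V = (4/3) * pi * r^3
V = (4/3) * pi * (57.9)^3
V = 813063.19 nm^3

813063.19


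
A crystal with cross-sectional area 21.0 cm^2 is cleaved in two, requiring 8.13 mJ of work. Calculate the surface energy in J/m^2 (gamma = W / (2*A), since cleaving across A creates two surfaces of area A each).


Convert: A = 21.0 cm^2 = 0.0021 m^2, W = 8.13 mJ = 0.00813 J
Cleaving exposes two faces of area A, so total new surface = 2*A and gamma = W / (2*A)
gamma = 0.00813 / (2 * 0.0021)
gamma = 1.936 J/m^2

1.936


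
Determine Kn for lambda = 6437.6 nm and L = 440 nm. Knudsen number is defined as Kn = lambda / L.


Knudsen number Kn = lambda / L
Kn = 6437.6 / 440
Kn = 14.6309

14.6309


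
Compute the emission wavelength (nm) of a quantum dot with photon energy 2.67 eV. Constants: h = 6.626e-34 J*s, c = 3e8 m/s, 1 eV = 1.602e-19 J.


Convert energy: E = 2.67 eV = 2.67 * 1.602e-19 = 4.27734e-19 J
lambda = h*c / E = 6.626e-34 * 3e8 / 4.27734e-19
lambda = 4.64728e-07 m = 464.7 nm

464.7


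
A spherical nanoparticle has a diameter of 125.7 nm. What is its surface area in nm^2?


Radius r = 125.7/2 = 62.85 nm
Surface area SA = 4 * pi * r^2
SA = 4 * pi * (62.85)^2
SA = 49638.7 nm^2

49638.7


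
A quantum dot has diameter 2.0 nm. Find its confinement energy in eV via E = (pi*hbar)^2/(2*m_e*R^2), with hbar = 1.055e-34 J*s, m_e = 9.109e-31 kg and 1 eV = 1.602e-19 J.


Radius R = 2.0/2 = 1 nm = 1e-09 m
E = (pi * 1.055e-34)^2 / (2 * 9.109e-31 * (1e-09)^2)
E(J) = 6.02981e-20
E = E(J) / 1.602e-19 = 0.3764 eV

0.3764


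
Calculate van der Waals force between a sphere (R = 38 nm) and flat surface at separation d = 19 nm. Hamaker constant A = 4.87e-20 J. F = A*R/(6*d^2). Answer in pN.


Convert to SI: R = 38 nm = 3.8e-08 m, d = 19 nm = 1.9e-08 m
F = A * R / (6 * d^2)
F = 4.87e-20 * 3.8e-08 / (6 * (1.9e-08)^2)
F = 8.54386e-13 N = 0.854 pN

0.854


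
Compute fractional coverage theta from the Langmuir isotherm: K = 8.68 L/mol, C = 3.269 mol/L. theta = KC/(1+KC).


Langmuir isotherm: theta = K*C / (1 + K*C)
K*C = 8.68 * 3.269 = 28.37492
theta = 28.37492 / (1 + 28.37492) = 28.37492 / 29.37492
theta = 0.966

0.966


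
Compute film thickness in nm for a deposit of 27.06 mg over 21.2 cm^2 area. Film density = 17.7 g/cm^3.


Convert: m = 27.06 mg = 2.7060e-05 kg, A = 21.2 cm^2 = 2.1200e-03 m^2, rho = 17.7 g/cm^3 = 17700 kg/m^3
t = m / (A * rho)
t = 2.7060e-05 / (2.1200e-03 * 17700)
t = 7.2114e-07 m = 721.1 nm

721.1


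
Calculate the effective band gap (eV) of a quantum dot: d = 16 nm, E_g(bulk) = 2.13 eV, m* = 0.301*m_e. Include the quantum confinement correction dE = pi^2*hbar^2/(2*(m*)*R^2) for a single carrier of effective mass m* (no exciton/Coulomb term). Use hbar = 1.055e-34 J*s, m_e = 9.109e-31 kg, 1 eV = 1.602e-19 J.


Radius R = 16/2 nm = 8e-09 m
Confinement energy dE = pi^2 * hbar^2 / (2 * m_eff * m_e * R^2)
dE = pi^2 * (1.055e-34)^2 / (2 * 0.301 * 9.109e-31 * (8e-09)^2) J, divided by 1.602e-19 J/eV
dE = 0.0195 eV
Total band gap = E_g(bulk) + dE = 2.13 + 0.0195 = 2.1495 eV

2.1495


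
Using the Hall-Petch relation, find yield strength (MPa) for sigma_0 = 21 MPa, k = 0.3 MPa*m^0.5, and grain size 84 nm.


d = 84 nm = 8.4e-08 m
sqrt(d) = 0.0002898275
Hall-Petch contribution = k / sqrt(d) = 0.3 / 0.0002898275 = 1035.1 MPa
sigma = sigma_0 + k/sqrt(d) = 21 + 1035.1 = 1056.1 MPa

1056.1


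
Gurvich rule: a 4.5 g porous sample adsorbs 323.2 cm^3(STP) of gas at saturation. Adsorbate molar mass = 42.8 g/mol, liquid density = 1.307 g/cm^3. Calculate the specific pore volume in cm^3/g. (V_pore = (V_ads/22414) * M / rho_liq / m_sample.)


Moles adsorbed n = V_ads / 22414 = 323.2 / 22414 = 1.441956e-02 mol
Liquid volume V_liq = n * M / rho_liq = 1.441956e-02 * 42.8 / 1.307 = 0.47219 cm^3
Specific pore volume V_pore = V_liq / m_sample = 0.47219 / 4.5
V_pore = 0.1049 cm^3/g

0.1049


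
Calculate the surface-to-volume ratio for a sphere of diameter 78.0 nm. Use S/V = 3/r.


Radius r = 78.0/2 = 39 nm
S/V = 3 / r = 3 / 39
S/V = 0.0769 nm^-1

0.0769


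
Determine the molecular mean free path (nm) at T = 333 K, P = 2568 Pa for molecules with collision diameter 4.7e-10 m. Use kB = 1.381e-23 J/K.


Mean free path: lambda = kB*T / (sqrt(2) * pi * d^2 * P)
lambda = 1.381e-23 * 333 / (sqrt(2) * pi * (4.7e-10)^2 * 2568)
lambda = 1.82466e-06 m
lambda = 1824.66 nm

1824.66


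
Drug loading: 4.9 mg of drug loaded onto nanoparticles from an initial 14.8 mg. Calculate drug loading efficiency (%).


Drug loading efficiency = (drug loaded / drug initial) * 100
DLE = 4.9 / 14.8 * 100
DLE = 0.3311 * 100
DLE = 33.11%

33.11


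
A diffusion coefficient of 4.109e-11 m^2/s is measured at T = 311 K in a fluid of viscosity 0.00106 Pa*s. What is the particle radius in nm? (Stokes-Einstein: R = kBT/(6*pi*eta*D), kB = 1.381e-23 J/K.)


Stokes-Einstein: R = kB*T / (6*pi*eta*D)
R = 1.381e-23 * 311 / (6 * pi * 0.00106 * 4.109e-11)
R = 5.23132e-09 m = 5.23 nm

5.23


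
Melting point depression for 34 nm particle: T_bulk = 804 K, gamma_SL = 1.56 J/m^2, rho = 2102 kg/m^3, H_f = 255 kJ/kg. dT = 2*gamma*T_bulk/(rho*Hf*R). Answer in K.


Radius R = 34/2 = 17 nm = 1.7e-08 m
Convert H_f = 255 kJ/kg = 255000 J/kg
dT = 2 * gamma_SL * T_bulk / (rho * H_f * R)
dT = 2 * 1.56 * 804 / (2102 * 255000 * 1.7e-08)
dT = 275.3 K

275.3


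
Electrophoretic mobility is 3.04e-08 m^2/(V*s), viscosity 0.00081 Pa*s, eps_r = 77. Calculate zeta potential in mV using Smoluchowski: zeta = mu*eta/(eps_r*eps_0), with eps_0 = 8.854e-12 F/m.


Smoluchowski equation: zeta = mu * eta / (eps_r * eps_0)
zeta = 3.04e-08 * 0.00081 / (77 * 8.854e-12)
zeta = 0.036118 V = 36.12 mV

36.12


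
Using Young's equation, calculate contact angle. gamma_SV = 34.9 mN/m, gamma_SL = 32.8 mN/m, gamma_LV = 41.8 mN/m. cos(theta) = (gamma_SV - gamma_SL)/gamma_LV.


cos(theta) = (gamma_SV - gamma_SL) / gamma_LV
cos(theta) = (34.9 - 32.8) / 41.8
cos(theta) = 0.050239
theta = arccos(0.050239) = 87.12 degrees

87.12


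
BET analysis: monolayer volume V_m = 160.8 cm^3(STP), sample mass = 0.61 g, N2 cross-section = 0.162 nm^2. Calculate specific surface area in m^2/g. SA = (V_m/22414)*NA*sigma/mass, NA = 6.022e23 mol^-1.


Number of moles in monolayer = V_m / 22414 = 160.8 / 22414 = 0.00717409
Number of molecules = moles * NA = 0.00717409 * 6.022e23
SA = molecules * sigma / mass
SA = (160.8 / 22414) * 6.022e23 * 0.162e-18 / 0.61
SA = 1147.3 m^2/g

1147.3


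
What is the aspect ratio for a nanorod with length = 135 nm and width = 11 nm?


Aspect ratio AR = length / diameter
AR = 135 / 11
AR = 12.27

12.27


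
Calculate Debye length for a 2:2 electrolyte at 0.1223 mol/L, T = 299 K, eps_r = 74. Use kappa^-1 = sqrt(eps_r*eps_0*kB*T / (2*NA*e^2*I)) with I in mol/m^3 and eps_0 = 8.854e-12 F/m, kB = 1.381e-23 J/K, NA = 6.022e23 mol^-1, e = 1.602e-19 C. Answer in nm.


Ionic strength I = 0.1223 * 2^2 * 1000 = 489.2 mol/m^3
kappa^-1 = sqrt(74 * 8.854e-12 * 1.381e-23 * 299 / (2 * 6.022e23 * (1.602e-19)^2 * 489.2))
kappa^-1 = 0.423 nm

0.423


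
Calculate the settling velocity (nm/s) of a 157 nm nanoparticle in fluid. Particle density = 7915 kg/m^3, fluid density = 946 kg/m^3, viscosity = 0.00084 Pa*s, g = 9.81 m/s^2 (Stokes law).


Radius R = 157/2 nm = 7.85e-08 m
Density difference = 7915 - 946 = 6969 kg/m^3
v = 2 * R^2 * (rho_p - rho_f) * g / (9 * eta)
v = 2 * (7.85e-08)^2 * 6969 * 9.81 / (9 * 0.00084)
v = 1.11452e-07 m/s = 111.4518 nm/s

111.4518


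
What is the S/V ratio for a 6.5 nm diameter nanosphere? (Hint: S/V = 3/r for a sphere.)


Radius r = 6.5/2 = 3.25 nm
S/V = 3 / r = 3 / 3.25
S/V = 0.9231 nm^-1

0.9231


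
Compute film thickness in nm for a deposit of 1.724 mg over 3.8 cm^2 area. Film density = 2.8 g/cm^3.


Convert: m = 1.724 mg = 1.7240e-06 kg, A = 3.8 cm^2 = 3.8000e-04 m^2, rho = 2.8 g/cm^3 = 2800 kg/m^3
t = m / (A * rho)
t = 1.7240e-06 / (3.8000e-04 * 2800)
t = 1.6203e-06 m = 1620.3 nm

1620.3


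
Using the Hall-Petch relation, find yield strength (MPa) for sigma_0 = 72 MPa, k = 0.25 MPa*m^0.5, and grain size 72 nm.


d = 72 nm = 7.2e-08 m
sqrt(d) = 0.0002683282
Hall-Petch contribution = k / sqrt(d) = 0.25 / 0.0002683282 = 931.7 MPa
sigma = sigma_0 + k/sqrt(d) = 72 + 931.7 = 1003.7 MPa

1003.7


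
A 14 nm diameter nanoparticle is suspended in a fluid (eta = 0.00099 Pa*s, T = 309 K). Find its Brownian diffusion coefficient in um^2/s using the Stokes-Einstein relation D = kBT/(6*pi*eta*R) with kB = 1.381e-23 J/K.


Radius R = 14/2 = 7 nm = 7e-09 m
D = kB*T / (6*pi*eta*R)
D = 1.381e-23 * 309 / (6 * pi * 0.00099 * 7e-09)
D = 3.26676e-11 m^2/s = 32.668 um^2/s

32.668


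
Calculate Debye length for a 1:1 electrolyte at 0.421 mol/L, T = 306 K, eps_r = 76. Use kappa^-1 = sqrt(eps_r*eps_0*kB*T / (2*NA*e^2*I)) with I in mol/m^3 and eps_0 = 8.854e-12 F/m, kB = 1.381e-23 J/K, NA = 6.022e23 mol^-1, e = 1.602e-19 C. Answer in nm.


Ionic strength I = 0.421 * 1^2 * 1000 = 421 mol/m^3
kappa^-1 = sqrt(76 * 8.854e-12 * 1.381e-23 * 306 / (2 * 6.022e23 * (1.602e-19)^2 * 421))
kappa^-1 = 0.467 nm

0.467


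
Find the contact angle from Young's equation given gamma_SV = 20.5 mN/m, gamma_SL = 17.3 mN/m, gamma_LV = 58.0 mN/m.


cos(theta) = (gamma_SV - gamma_SL) / gamma_LV
cos(theta) = (20.5 - 17.3) / 58.0
cos(theta) = 0.055172
theta = arccos(0.055172) = 86.84 degrees

86.84


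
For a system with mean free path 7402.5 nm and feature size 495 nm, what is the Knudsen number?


Knudsen number Kn = lambda / L
Kn = 7402.5 / 495
Kn = 14.9545

14.9545


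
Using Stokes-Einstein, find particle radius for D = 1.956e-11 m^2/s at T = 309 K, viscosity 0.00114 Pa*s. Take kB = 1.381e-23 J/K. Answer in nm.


Stokes-Einstein: R = kB*T / (6*pi*eta*D)
R = 1.381e-23 * 309 / (6 * pi * 0.00114 * 1.956e-11)
R = 1.01526e-08 m = 10.15 nm

10.15


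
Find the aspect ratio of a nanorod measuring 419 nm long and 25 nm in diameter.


Aspect ratio AR = length / diameter
AR = 419 / 25
AR = 16.76

16.76


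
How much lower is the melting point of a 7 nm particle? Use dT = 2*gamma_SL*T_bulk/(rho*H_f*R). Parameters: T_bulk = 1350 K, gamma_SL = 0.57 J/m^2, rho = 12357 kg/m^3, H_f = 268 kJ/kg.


Radius R = 7/2 = 3.5 nm = 3.5e-09 m
Convert H_f = 268 kJ/kg = 268000 J/kg
dT = 2 * gamma_SL * T_bulk / (rho * H_f * R)
dT = 2 * 0.57 * 1350 / (12357 * 268000 * 3.5e-09)
dT = 132.8 K

132.8


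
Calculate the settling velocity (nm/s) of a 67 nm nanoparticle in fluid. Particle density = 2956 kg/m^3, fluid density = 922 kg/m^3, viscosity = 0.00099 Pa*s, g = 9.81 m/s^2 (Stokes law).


Radius R = 67/2 nm = 3.35e-08 m
Density difference = 2956 - 922 = 2034 kg/m^3
v = 2 * R^2 * (rho_p - rho_f) * g / (9 * eta)
v = 2 * (3.35e-08)^2 * 2034 * 9.81 / (9 * 0.00099)
v = 5.02646e-09 m/s = 5.0265 nm/s

5.0265


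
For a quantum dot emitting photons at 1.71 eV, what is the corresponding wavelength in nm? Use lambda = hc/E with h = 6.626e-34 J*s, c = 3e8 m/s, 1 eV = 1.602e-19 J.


Convert energy: E = 1.71 eV = 1.71 * 1.602e-19 = 2.73942e-19 J
lambda = h*c / E = 6.626e-34 * 3e8 / 2.73942e-19
lambda = 7.25628e-07 m = 725.6 nm

725.6


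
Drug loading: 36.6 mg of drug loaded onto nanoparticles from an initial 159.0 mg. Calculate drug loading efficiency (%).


Drug loading efficiency = (drug loaded / drug initial) * 100
DLE = 36.6 / 159.0 * 100
DLE = 0.2302 * 100
DLE = 23.02%

23.02


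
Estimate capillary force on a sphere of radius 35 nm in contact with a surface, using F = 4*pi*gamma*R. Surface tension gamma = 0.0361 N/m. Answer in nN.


Convert radius: R = 35 nm = 3.5e-08 m
F = 4 * pi * gamma * R
F = 4 * pi * 0.0361 * 3.5e-08
F = 1.58776e-08 N = 15.8776 nN

15.8776


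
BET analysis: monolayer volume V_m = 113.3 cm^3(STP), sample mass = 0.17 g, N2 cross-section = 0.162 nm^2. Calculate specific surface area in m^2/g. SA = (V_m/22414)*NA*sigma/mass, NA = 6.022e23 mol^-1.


Number of moles in monolayer = V_m / 22414 = 113.3 / 22414 = 0.00505488
Number of molecules = moles * NA = 0.00505488 * 6.022e23
SA = molecules * sigma / mass
SA = (113.3 / 22414) * 6.022e23 * 0.162e-18 / 0.17
SA = 2900.8 m^2/g

2900.8


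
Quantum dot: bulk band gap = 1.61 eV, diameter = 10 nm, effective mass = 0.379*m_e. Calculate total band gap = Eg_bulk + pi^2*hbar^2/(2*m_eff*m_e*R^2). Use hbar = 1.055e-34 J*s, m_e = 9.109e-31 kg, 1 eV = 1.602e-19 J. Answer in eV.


Radius R = 10/2 nm = 5e-09 m
Confinement energy dE = pi^2 * hbar^2 / (2 * m_eff * m_e * R^2)
dE = pi^2 * (1.055e-34)^2 / (2 * 0.379 * 9.109e-31 * (5e-09)^2) J, divided by 1.602e-19 J/eV
dE = 0.0397 eV
Total band gap = E_g(bulk) + dE = 1.61 + 0.0397 = 1.6497 eV

1.6497


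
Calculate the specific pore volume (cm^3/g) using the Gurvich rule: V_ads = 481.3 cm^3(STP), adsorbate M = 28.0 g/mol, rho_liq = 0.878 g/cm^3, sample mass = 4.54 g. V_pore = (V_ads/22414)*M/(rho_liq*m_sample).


Moles adsorbed n = V_ads / 22414 = 481.3 / 22414 = 2.147319e-02 mol
Liquid volume V_liq = n * M / rho_liq = 2.147319e-02 * 28.0 / 0.878 = 0.68479 cm^3
Specific pore volume V_pore = V_liq / m_sample = 0.68479 / 4.54
V_pore = 0.1508 cm^3/g

0.1508


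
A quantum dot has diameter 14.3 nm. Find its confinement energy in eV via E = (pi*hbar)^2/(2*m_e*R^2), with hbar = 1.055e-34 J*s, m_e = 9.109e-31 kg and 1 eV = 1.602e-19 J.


Radius R = 14.3/2 = 7.15 nm = 7.15e-09 m
E = (pi * 1.055e-34)^2 / (2 * 9.109e-31 * (7.15e-09)^2)
E(J) = 1.17948e-21
E = E(J) / 1.602e-19 = 0.0074 eV

0.0074


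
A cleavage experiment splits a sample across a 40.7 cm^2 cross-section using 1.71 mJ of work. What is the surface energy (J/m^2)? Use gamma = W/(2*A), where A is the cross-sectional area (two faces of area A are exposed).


Convert: A = 40.7 cm^2 = 0.00407 m^2, W = 1.71 mJ = 0.00171 J
Cleaving exposes two faces of area A, so total new surface = 2*A and gamma = W / (2*A)
gamma = 0.00171 / (2 * 0.00407)
gamma = 0.21 J/m^2

0.21


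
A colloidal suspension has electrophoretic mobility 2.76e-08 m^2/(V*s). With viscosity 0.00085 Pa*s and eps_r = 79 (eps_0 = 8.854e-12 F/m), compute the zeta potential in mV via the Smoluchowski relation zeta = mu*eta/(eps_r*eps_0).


Smoluchowski equation: zeta = mu * eta / (eps_r * eps_0)
zeta = 2.76e-08 * 0.00085 / (79 * 8.854e-12)
zeta = 0.03354 V = 33.54 mV

33.54


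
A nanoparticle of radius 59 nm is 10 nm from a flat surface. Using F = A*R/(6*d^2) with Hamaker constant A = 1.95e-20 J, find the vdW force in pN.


Convert to SI: R = 59 nm = 5.9e-08 m, d = 10 nm = 1e-08 m
F = A * R / (6 * d^2)
F = 1.95e-20 * 5.9e-08 / (6 * (1e-08)^2)
F = 1.9175e-12 N = 1.917 pN

1.917


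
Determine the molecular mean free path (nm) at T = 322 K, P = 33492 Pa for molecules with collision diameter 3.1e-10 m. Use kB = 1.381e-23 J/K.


Mean free path: lambda = kB*T / (sqrt(2) * pi * d^2 * P)
lambda = 1.381e-23 * 322 / (sqrt(2) * pi * (3.1e-10)^2 * 33492)
lambda = 3.10971e-07 m
lambda = 310.97 nm

310.97


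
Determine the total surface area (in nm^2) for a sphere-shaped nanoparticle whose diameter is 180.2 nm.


Radius r = 180.2/2 = 90.1 nm
Surface area SA = 4 * pi * r^2
SA = 4 * pi * (90.1)^2
SA = 102013.92 nm^2

102013.92


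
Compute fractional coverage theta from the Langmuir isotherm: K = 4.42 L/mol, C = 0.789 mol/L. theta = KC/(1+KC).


Langmuir isotherm: theta = K*C / (1 + K*C)
K*C = 4.42 * 0.789 = 3.48738
theta = 3.48738 / (1 + 3.48738) = 3.48738 / 4.48738
theta = 0.7772

0.7772


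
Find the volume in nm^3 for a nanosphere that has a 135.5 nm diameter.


Radius r = 135.5/2 = 67.75 nm
Volume V = (4/3) * pi * r^3
V = (4/3) * pi * (67.75)^3
V = 1302616.3 nm^3

1302616.3


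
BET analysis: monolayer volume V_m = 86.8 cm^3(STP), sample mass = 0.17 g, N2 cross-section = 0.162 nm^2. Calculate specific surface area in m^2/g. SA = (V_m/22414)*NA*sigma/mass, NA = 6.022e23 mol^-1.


Number of moles in monolayer = V_m / 22414 = 86.8 / 22414 = 0.00387258
Number of molecules = moles * NA = 0.00387258 * 6.022e23
SA = molecules * sigma / mass
SA = (86.8 / 22414) * 6.022e23 * 0.162e-18 / 0.17
SA = 2222.3 m^2/g

2222.3


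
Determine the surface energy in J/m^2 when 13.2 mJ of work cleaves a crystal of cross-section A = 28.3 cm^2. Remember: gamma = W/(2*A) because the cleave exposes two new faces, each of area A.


Convert: A = 28.3 cm^2 = 0.00283 m^2, W = 13.2 mJ = 0.0132 J
Cleaving exposes two faces of area A, so total new surface = 2*A and gamma = W / (2*A)
gamma = 0.0132 / (2 * 0.00283)
gamma = 2.332 J/m^2

2.332


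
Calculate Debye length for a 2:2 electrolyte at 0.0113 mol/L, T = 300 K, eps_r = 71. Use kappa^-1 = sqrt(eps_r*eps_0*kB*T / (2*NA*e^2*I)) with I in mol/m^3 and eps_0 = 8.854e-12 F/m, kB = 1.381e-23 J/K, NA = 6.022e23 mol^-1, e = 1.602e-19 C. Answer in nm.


Ionic strength I = 0.0113 * 2^2 * 1000 = 45.2 mol/m^3
kappa^-1 = sqrt(71 * 8.854e-12 * 1.381e-23 * 300 / (2 * 6.022e23 * (1.602e-19)^2 * 45.2))
kappa^-1 = 1.365 nm

1.365


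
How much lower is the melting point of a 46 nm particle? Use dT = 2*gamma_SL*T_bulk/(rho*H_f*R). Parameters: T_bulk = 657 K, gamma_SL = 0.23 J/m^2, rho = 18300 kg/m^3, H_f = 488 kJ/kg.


Radius R = 46/2 = 23 nm = 2.3e-08 m
Convert H_f = 488 kJ/kg = 488000 J/kg
dT = 2 * gamma_SL * T_bulk / (rho * H_f * R)
dT = 2 * 0.23 * 657 / (18300 * 488000 * 2.3e-08)
dT = 1.5 K

1.5


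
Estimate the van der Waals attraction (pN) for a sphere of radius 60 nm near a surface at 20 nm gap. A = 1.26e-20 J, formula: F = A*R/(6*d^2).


Convert to SI: R = 60 nm = 6e-08 m, d = 20 nm = 2e-08 m
F = A * R / (6 * d^2)
F = 1.26e-20 * 6e-08 / (6 * (2e-08)^2)
F = 3.15e-13 N = 0.315 pN

0.315


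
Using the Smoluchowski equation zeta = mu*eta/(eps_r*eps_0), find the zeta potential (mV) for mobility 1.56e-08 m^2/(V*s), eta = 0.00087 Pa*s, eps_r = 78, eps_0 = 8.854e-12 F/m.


Smoluchowski equation: zeta = mu * eta / (eps_r * eps_0)
zeta = 1.56e-08 * 0.00087 / (78 * 8.854e-12)
zeta = 0.019652 V = 19.65 mV

19.65


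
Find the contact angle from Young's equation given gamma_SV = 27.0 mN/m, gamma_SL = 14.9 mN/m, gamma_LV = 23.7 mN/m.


cos(theta) = (gamma_SV - gamma_SL) / gamma_LV
cos(theta) = (27.0 - 14.9) / 23.7
cos(theta) = 0.510549
theta = arccos(0.510549) = 59.3 degrees

59.3


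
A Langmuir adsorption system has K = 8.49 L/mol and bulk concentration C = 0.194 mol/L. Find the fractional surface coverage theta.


Langmuir isotherm: theta = K*C / (1 + K*C)
K*C = 8.49 * 0.194 = 1.64706
theta = 1.64706 / (1 + 1.64706) = 1.64706 / 2.64706
theta = 0.6222

0.6222


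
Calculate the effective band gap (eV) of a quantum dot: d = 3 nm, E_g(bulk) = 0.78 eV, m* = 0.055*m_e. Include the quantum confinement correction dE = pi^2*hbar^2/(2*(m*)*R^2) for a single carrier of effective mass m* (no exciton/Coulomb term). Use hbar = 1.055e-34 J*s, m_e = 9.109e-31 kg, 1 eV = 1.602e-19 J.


Radius R = 3/2 nm = 1.5e-09 m
Confinement energy dE = pi^2 * hbar^2 / (2 * m_eff * m_e * R^2)
dE = pi^2 * (1.055e-34)^2 / (2 * 0.055 * 9.109e-31 * (1.5e-09)^2) J, divided by 1.602e-19 J/eV
dE = 3.0416 eV
Total band gap = E_g(bulk) + dE = 0.78 + 3.0416 = 3.8216 eV

3.8216


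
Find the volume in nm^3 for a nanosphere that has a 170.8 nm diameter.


Radius r = 170.8/2 = 85.4 nm
Volume V = (4/3) * pi * r^3
V = (4/3) * pi * (85.4)^3
V = 2608928.77 nm^3

2608928.77


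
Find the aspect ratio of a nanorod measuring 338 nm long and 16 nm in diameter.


Aspect ratio AR = length / diameter
AR = 338 / 16
AR = 21.12

21.12


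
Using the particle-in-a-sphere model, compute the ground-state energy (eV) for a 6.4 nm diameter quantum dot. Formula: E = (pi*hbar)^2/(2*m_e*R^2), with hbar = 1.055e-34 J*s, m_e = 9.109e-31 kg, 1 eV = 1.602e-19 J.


Radius R = 6.4/2 = 3.2 nm = 3.2e-09 m
E = (pi * 1.055e-34)^2 / (2 * 9.109e-31 * (3.2e-09)^2)
E(J) = 5.88849e-21
E = E(J) / 1.602e-19 = 0.0368 eV

0.0368


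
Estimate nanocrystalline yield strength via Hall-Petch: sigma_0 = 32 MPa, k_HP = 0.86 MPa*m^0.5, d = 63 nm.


d = 63 nm = 6.3e-08 m
sqrt(d) = 0.000250998
Hall-Petch contribution = k / sqrt(d) = 0.86 / 0.000250998 = 3426.3 MPa
sigma = sigma_0 + k/sqrt(d) = 32 + 3426.3 = 3458.3 MPa

3458.3


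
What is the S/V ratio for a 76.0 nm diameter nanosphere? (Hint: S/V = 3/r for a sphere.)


Radius r = 76.0/2 = 38 nm
S/V = 3 / r = 3 / 38
S/V = 0.0789 nm^-1

0.0789


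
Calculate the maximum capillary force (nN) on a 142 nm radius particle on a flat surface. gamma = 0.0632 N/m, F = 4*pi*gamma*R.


Convert radius: R = 142 nm = 1.42e-07 m
F = 4 * pi * gamma * R
F = 4 * pi * 0.0632 * 1.42e-07
F = 1.12776e-07 N = 112.7756 nN

112.7756


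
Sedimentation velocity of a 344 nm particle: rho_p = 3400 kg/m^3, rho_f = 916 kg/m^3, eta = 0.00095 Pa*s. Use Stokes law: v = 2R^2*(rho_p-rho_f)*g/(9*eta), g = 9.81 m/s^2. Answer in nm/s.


Radius R = 344/2 nm = 1.72e-07 m
Density difference = 3400 - 916 = 2484 kg/m^3
v = 2 * R^2 * (rho_p - rho_f) * g / (9 * eta)
v = 2 * (1.72e-07)^2 * 2484 * 9.81 / (9 * 0.00095)
v = 1.68633e-07 m/s = 168.6325 nm/s

168.6325


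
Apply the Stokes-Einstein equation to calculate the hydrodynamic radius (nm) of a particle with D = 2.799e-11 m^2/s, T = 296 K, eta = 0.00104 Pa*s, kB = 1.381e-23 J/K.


Stokes-Einstein: R = kB*T / (6*pi*eta*D)
R = 1.381e-23 * 296 / (6 * pi * 0.00104 * 2.799e-11)
R = 7.44986e-09 m = 7.45 nm

7.45


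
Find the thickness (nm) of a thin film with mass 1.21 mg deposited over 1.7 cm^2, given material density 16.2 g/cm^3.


Convert: m = 1.21 mg = 1.2100e-06 kg, A = 1.7 cm^2 = 1.7000e-04 m^2, rho = 16.2 g/cm^3 = 16200 kg/m^3
t = m / (A * rho)
t = 1.2100e-06 / (1.7000e-04 * 16200)
t = 4.3936e-07 m = 439.4 nm

439.4


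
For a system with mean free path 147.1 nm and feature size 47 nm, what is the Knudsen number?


Knudsen number Kn = lambda / L
Kn = 147.1 / 47
Kn = 3.1298

3.1298


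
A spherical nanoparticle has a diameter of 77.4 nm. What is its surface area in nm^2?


Radius r = 77.4/2 = 38.7 nm
Surface area SA = 4 * pi * r^2
SA = 4 * pi * (38.7)^2
SA = 18820.53 nm^2

18820.53


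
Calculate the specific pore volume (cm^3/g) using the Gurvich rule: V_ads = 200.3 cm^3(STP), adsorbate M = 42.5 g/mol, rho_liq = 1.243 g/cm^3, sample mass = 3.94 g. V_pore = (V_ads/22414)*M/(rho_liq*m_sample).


Moles adsorbed n = V_ads / 22414 = 200.3 / 22414 = 8.936379e-03 mol
Liquid volume V_liq = n * M / rho_liq = 8.936379e-03 * 42.5 / 1.243 = 0.30555 cm^3
Specific pore volume V_pore = V_liq / m_sample = 0.30555 / 3.94
V_pore = 0.0776 cm^3/g

0.0776


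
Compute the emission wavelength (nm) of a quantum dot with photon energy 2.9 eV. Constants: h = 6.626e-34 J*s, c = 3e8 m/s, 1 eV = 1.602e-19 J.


Convert energy: E = 2.9 eV = 2.9 * 1.602e-19 = 4.6458e-19 J
lambda = h*c / E = 6.626e-34 * 3e8 / 4.6458e-19
lambda = 4.2787e-07 m = 427.9 nm

427.9


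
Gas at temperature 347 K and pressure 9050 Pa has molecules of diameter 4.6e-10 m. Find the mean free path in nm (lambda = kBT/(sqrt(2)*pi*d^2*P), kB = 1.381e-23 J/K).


Mean free path: lambda = kB*T / (sqrt(2) * pi * d^2 * P)
lambda = 1.381e-23 * 347 / (sqrt(2) * pi * (4.6e-10)^2 * 9050)
lambda = 5.63241e-07 m
lambda = 563.24 nm

563.24


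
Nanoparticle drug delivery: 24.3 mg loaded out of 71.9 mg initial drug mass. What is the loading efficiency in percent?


Drug loading efficiency = (drug loaded / drug initial) * 100
DLE = 24.3 / 71.9 * 100
DLE = 0.338 * 100
DLE = 33.8%

33.8


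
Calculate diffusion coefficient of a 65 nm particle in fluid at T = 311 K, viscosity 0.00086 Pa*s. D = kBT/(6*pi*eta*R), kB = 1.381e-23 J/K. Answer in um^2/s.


Radius R = 65/2 = 32.5 nm = 3.25e-08 m
D = kB*T / (6*pi*eta*R)
D = 1.381e-23 * 311 / (6 * pi * 0.00086 * 3.25e-08)
D = 8.15213e-12 m^2/s = 8.152 um^2/s

8.152


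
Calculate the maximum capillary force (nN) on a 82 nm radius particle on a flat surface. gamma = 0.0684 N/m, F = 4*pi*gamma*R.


Convert radius: R = 82 nm = 8.2e-08 m
F = 4 * pi * gamma * R
F = 4 * pi * 0.0684 * 8.2e-08
F = 7.04823e-08 N = 70.4823 nN

70.4823


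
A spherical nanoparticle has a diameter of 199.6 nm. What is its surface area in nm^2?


Radius r = 199.6/2 = 99.8 nm
Surface area SA = 4 * pi * r^2
SA = 4 * pi * (99.8)^2
SA = 125161.55 nm^2

125161.55


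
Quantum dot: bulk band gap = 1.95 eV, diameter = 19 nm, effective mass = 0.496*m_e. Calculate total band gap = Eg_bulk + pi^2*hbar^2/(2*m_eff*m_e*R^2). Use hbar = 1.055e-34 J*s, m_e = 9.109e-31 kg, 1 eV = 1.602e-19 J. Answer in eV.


Radius R = 19/2 nm = 9.5e-09 m
Confinement energy dE = pi^2 * hbar^2 / (2 * m_eff * m_e * R^2)
dE = pi^2 * (1.055e-34)^2 / (2 * 0.496 * 9.109e-31 * (9.5e-09)^2) J, divided by 1.602e-19 J/eV
dE = 0.0084 eV
Total band gap = E_g(bulk) + dE = 1.95 + 0.0084 = 1.9584 eV

1.9584


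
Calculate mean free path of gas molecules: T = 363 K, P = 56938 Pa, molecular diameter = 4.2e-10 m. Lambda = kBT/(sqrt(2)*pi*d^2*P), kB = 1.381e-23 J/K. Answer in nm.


Mean free path: lambda = kB*T / (sqrt(2) * pi * d^2 * P)
lambda = 1.381e-23 * 363 / (sqrt(2) * pi * (4.2e-10)^2 * 56938)
lambda = 1.1234e-07 m
lambda = 112.34 nm

112.34


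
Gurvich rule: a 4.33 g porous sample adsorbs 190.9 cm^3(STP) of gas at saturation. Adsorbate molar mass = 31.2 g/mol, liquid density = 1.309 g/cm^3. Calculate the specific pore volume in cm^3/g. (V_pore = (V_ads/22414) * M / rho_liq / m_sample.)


Moles adsorbed n = V_ads / 22414 = 190.9 / 22414 = 8.516998e-03 mol
Liquid volume V_liq = n * M / rho_liq = 8.516998e-03 * 31.2 / 1.309 = 0.20300 cm^3
Specific pore volume V_pore = V_liq / m_sample = 0.20300 / 4.33
V_pore = 0.0469 cm^3/g

0.0469


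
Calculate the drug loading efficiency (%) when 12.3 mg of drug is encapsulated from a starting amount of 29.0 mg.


Drug loading efficiency = (drug loaded / drug initial) * 100
DLE = 12.3 / 29.0 * 100
DLE = 0.4241 * 100
DLE = 42.41%

42.41


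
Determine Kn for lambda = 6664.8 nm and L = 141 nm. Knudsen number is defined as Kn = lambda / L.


Knudsen number Kn = lambda / L
Kn = 6664.8 / 141
Kn = 47.2681

47.2681


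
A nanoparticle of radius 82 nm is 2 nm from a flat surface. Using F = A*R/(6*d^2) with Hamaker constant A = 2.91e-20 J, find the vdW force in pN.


Convert to SI: R = 82 nm = 8.2e-08 m, d = 2 nm = 2e-09 m
F = A * R / (6 * d^2)
F = 2.91e-20 * 8.2e-08 / (6 * (2e-09)^2)
F = 9.9425e-11 N = 99.425 pN

99.425


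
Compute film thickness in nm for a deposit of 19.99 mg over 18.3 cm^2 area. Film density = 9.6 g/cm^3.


Convert: m = 19.99 mg = 1.9990e-05 kg, A = 18.3 cm^2 = 1.8300e-03 m^2, rho = 9.6 g/cm^3 = 9600 kg/m^3
t = m / (A * rho)
t = 1.9990e-05 / (1.8300e-03 * 9600)
t = 1.1379e-06 m = 1137.9 nm

1137.9


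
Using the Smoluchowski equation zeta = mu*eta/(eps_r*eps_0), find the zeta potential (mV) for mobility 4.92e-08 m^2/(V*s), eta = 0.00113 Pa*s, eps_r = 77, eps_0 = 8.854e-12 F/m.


Smoluchowski equation: zeta = mu * eta / (eps_r * eps_0)
zeta = 4.92e-08 * 0.00113 / (77 * 8.854e-12)
zeta = 0.081548 V = 81.55 mV

81.55


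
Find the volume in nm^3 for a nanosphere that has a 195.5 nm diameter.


Radius r = 195.5/2 = 97.75 nm
Volume V = (4/3) * pi * r^3
V = (4/3) * pi * (97.75)^3
V = 3912360.88 nm^3

3912360.88


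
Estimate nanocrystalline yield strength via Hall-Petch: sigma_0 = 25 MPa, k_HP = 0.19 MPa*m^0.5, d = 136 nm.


d = 136 nm = 1.36e-07 m
sqrt(d) = 0.0003687818
Hall-Petch contribution = k / sqrt(d) = 0.19 / 0.0003687818 = 515.2 MPa
sigma = sigma_0 + k/sqrt(d) = 25 + 515.2 = 540.2 MPa

540.2


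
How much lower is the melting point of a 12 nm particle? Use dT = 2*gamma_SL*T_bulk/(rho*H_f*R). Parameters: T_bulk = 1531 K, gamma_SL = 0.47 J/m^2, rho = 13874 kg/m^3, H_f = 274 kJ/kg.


Radius R = 12/2 = 6 nm = 6e-09 m
Convert H_f = 274 kJ/kg = 274000 J/kg
dT = 2 * gamma_SL * T_bulk / (rho * H_f * R)
dT = 2 * 0.47 * 1531 / (13874 * 274000 * 6e-09)
dT = 63.1 K

63.1


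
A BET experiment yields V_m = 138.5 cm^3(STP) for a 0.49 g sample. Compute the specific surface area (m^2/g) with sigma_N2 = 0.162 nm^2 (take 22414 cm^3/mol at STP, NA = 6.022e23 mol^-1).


Number of moles in monolayer = V_m / 22414 = 138.5 / 22414 = 0.00617917
Number of molecules = moles * NA = 0.00617917 * 6.022e23
SA = molecules * sigma / mass
SA = (138.5 / 22414) * 6.022e23 * 0.162e-18 / 0.49
SA = 1230.2 m^2/g

1230.2


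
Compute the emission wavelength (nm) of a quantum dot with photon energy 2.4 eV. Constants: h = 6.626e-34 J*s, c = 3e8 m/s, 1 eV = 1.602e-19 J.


Convert energy: E = 2.4 eV = 2.4 * 1.602e-19 = 3.8448e-19 J
lambda = h*c / E = 6.626e-34 * 3e8 / 3.8448e-19
lambda = 5.1701e-07 m = 517.0 nm

517.0


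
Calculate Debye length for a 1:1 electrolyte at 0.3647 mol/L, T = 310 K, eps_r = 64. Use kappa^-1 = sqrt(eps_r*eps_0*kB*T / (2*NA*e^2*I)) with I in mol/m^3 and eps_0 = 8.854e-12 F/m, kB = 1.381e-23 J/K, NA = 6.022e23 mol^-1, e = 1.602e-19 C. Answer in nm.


Ionic strength I = 0.3647 * 1^2 * 1000 = 364.7 mol/m^3
kappa^-1 = sqrt(64 * 8.854e-12 * 1.381e-23 * 310 / (2 * 6.022e23 * (1.602e-19)^2 * 364.7))
kappa^-1 = 0.464 nm

0.464


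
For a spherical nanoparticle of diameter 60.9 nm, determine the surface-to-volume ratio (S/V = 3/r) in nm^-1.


Radius r = 60.9/2 = 30.45 nm
S/V = 3 / r = 3 / 30.45
S/V = 0.0985 nm^-1

0.0985


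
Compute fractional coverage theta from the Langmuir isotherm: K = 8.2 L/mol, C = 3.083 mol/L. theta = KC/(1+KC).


Langmuir isotherm: theta = K*C / (1 + K*C)
K*C = 8.2 * 3.083 = 25.2806
theta = 25.2806 / (1 + 25.2806) = 25.2806 / 26.2806
theta = 0.9619

0.9619


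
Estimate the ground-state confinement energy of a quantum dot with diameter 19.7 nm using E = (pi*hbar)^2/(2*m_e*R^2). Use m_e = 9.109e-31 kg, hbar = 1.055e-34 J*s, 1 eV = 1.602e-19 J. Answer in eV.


Radius R = 19.7/2 = 9.85 nm = 9.85e-09 m
E = (pi * 1.055e-34)^2 / (2 * 9.109e-31 * (9.85e-09)^2)
E(J) = 6.21486e-22
E = E(J) / 1.602e-19 = 0.0039 eV

0.0039


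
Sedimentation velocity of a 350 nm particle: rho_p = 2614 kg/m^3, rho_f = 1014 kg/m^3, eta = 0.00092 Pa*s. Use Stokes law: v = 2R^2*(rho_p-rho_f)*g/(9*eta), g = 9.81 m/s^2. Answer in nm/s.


Radius R = 350/2 nm = 1.75e-07 m
Density difference = 2614 - 1014 = 1600 kg/m^3
v = 2 * R^2 * (rho_p - rho_f) * g / (9 * eta)
v = 2 * (1.75e-07)^2 * 1600 * 9.81 / (9 * 0.00092)
v = 1.16109e-07 m/s = 116.1087 nm/s

116.1087


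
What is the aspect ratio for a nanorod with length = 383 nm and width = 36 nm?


Aspect ratio AR = length / diameter
AR = 383 / 36
AR = 10.64

10.64


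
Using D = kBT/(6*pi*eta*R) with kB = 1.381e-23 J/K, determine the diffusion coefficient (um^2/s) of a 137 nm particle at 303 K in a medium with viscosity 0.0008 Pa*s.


Radius R = 137/2 = 68.5 nm = 6.85e-08 m
D = kB*T / (6*pi*eta*R)
D = 1.381e-23 * 303 / (6 * pi * 0.0008 * 6.85e-08)
D = 4.05093e-12 m^2/s = 4.051 um^2/s

4.051


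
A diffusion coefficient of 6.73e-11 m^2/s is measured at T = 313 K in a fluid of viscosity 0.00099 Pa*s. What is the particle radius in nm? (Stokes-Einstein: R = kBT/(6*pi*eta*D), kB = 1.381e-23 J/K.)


Stokes-Einstein: R = kB*T / (6*pi*eta*D)
R = 1.381e-23 * 313 / (6 * pi * 0.00099 * 6.73e-11)
R = 3.44181e-09 m = 3.44 nm

3.44


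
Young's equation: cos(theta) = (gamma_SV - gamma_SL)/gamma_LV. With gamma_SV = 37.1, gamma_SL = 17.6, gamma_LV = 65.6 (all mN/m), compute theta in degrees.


cos(theta) = (gamma_SV - gamma_SL) / gamma_LV
cos(theta) = (37.1 - 17.6) / 65.6
cos(theta) = 0.297256
theta = arccos(0.297256) = 72.71 degrees

72.71


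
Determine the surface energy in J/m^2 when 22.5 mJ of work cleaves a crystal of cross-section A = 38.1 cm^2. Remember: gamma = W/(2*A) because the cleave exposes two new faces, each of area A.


Convert: A = 38.1 cm^2 = 0.00381 m^2, W = 22.5 mJ = 0.0225 J
Cleaving exposes two faces of area A, so total new surface = 2*A and gamma = W / (2*A)
gamma = 0.0225 / (2 * 0.00381)
gamma = 2.953 J/m^2

2.953


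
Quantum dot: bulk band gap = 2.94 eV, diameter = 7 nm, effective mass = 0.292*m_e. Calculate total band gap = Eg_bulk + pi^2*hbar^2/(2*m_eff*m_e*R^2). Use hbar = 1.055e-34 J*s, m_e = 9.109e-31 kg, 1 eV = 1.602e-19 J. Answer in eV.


Radius R = 7/2 nm = 3.5e-09 m
Confinement energy dE = pi^2 * hbar^2 / (2 * m_eff * m_e * R^2)
dE = pi^2 * (1.055e-34)^2 / (2 * 0.292 * 9.109e-31 * (3.5e-09)^2) J, divided by 1.602e-19 J/eV
dE = 0.1052 eV
Total band gap = E_g(bulk) + dE = 2.94 + 0.1052 = 3.0452 eV

3.0452
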